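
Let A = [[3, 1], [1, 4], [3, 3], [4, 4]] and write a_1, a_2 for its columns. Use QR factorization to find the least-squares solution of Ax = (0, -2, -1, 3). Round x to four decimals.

x = (0.5874, -0.4238)

a_1 = (3, 1, 3, 4); ‖a_1‖ = 5.9161, so q_1 = (0.5071, 0.1690, 0.5071, 0.6761).
q_1·a_2 = 0.5071·1 + 0.1690·4 + 0.5071·3 + 0.6761·4 = 5.4090.
u_2 = a_2 − 5.4090·q_1 = (-1.7429, 3.0857, 0.2571, 0.3429).
‖u_2‖ = 3.5697, so q_2 = (-0.4882, 0.8644, 0.0720, 0.0960).
Qᵀb = (1.1832, -1.5127).
Back-substitute: x_2 = -1.5127/3.5697 = -0.4238.
x_1 = (1.1832 − 5.4090·(-0.4238))/5.9161 = 0.5874.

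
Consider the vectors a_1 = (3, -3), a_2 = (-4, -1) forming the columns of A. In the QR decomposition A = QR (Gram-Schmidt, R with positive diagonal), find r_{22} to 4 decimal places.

r_{22} = 3.5355

a_1 = (3, -3); ‖a_1‖ = 4.2426, so q_1 = (0.7071, -0.7071).
q_1·a_2 = 0.7071·(-4) + (-0.7071)·(-1) = -2.1213.
u_2 = a_2 + 2.1213·q_1 = (-2.5000, -2.5000).
r_{22} = ‖u_2‖ = 3.5355.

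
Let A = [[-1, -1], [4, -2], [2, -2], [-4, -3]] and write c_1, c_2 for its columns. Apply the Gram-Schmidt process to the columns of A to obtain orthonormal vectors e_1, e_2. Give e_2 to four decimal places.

c_1 = (-1, 4, 2, -4); ‖c_1‖ = 6.0828, so e_1 = (-0.1644, 0.6576, 0.3288, -0.6576).
e_1·c_2 = (-0.1644)·(-1) + 0.6576·(-2) + 0.3288·(-2) + (-0.6576)·(-3) = 0.1644.
u_2 = c_2 − 0.1644·e_1 = (-0.9730, -2.1081, -2.0541, -2.8919).
‖u_2‖ = 4.2395, so e_2 = (-0.2295, -0.4973, -0.4845, -0.6821).

e_2 = (-0.2295, -0.4973, -0.4845, -0.6821)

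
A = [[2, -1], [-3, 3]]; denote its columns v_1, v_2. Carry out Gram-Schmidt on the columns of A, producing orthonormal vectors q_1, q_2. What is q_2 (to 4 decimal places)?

q_2 = (0.8321, 0.5547)

v_1 = (2, -3); ‖v_1‖ = 3.6056, so q_1 = (0.5547, -0.8321).
q_1·v_2 = 0.5547·(-1) + (-0.8321)·3 = -3.0509.
u_2 = v_2 + 3.0509·q_1 = (0.6923, 0.4615).
‖u_2‖ = 0.8321, so q_2 = (0.8321, 0.5547).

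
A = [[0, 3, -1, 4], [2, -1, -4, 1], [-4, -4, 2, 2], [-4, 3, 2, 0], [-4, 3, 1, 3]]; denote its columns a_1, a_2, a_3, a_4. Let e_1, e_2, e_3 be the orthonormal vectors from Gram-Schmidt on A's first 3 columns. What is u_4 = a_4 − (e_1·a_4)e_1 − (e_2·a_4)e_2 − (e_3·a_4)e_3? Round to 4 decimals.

u_4 = (2.6785, -0.9753, 1.0783, -1.8133, 0.2473)

a_1 = (0, 2, -4, -4, -4); ‖a_1‖ = 7.2111, so e_1 = (0.0000, 0.2774, -0.5547, -0.5547, -0.5547).
e_1·a_2 = 0.0000·3 + 0.2774·(-1) + (-0.5547)·(-4) + (-0.5547)·3 + (-0.5547)·3 = -1.3868.
u_2 = a_2 + 1.3868·e_1 = (3.0000, -0.6154, -4.7692, 2.2308, 2.2308).
‖u_2‖ = 6.4867, so e_2 = (0.4625, -0.0949, -0.7352, 0.3439, 0.3439).
e_1·a_3 = 0.0000·(-1) + 0.2774·(-4) + (-0.5547)·2 + (-0.5547)·2 + (-0.5547)·1 = -3.8829; e_2·a_3 = 0.4625·(-1) + (-0.0949)·(-4) + (-0.7352)·2 + 0.3439·2 + 0.3439·1 = -0.5218.
u_3 = a_3 + 3.8829·e_1 + 0.5218·e_2 = (-0.7587, -2.9726, -0.5375, 0.0256, -0.9744).
‖u_3‖ = 3.2636, so e_3 = (-0.2325, -0.9108, -0.1647, 0.0078, -0.2986).
e_1·a_4 = 0.0000·4 + 0.2774·1 + (-0.5547)·2 + (-0.5547)·0 + (-0.5547)·3 = -2.4962; e_2·a_4 = 0.4625·4 + (-0.0949)·1 + (-0.7352)·2 + 0.3439·0 + 0.3439·3 = 1.3163; e_3·a_4 = (-0.2325)·4 + (-0.9108)·1 + (-0.1647)·2 + 0.0078·0 + (-0.2986)·3 = -3.0658.
u_4 = a_4 + 2.4962·e_1 − 1.3163·e_2 + 3.0658·e_3 = (2.6785, -0.9753, 1.0783, -1.8133, 0.2473).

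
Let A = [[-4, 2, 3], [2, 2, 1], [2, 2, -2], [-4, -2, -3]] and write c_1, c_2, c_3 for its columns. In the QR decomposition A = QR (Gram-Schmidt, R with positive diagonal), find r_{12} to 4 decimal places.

r_{12} = 1.2649

c_1 = (-4, 2, 2, -4); ‖c_1‖ = 6.3246, so q_1 = (-0.6325, 0.3162, 0.3162, -0.6325).
r_{12} = q_1·c_2 = 1.2649.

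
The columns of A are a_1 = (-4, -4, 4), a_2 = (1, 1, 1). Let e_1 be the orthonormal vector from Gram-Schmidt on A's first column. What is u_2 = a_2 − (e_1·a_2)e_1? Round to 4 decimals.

u_2 = (0.6667, 0.6667, 1.3333)

a_1 = (-4, -4, 4); ‖a_1‖ = 6.9282, so e_1 = (-0.5774, -0.5774, 0.5774).
e_1·a_2 = (-0.5774)·1 + (-0.5774)·1 + 0.5774·1 = -0.5774.
u_2 = a_2 + 0.5774·e_1 = (0.6667, 0.6667, 1.3333).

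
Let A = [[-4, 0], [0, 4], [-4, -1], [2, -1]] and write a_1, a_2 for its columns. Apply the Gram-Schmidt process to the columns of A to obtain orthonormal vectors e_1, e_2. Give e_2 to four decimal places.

e_2 = (0.0525, 0.9457, -0.1839, -0.2627)

e_1 = a_1/‖a_1‖ = (-4, 0, -4, 2)/6.0000 = (-0.6667, 0.0000, -0.6667, 0.3333).
r_{12} = e_1·a_2 = 0.3333.
u_2 = a_2 − 0.3333·e_1 = (0.2222, 4.0000, -0.7778, -1.1111).
‖u_2‖ = 4.2295, so e_2 = (0.0525, 0.9457, -0.1839, -0.2627).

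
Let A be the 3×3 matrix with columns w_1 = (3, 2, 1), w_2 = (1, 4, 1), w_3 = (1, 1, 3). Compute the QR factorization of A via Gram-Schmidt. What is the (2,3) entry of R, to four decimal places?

w_1 = (3, 2, 1); ‖w_1‖ = 3.7417, so q_1 = (0.8018, 0.5345, 0.2673).
q_1·w_2 = 0.8018·1 + 0.5345·4 + 0.2673·1 = 3.2071.
u_2 = w_2 − 3.2071·q_1 = (-1.5714, 2.2857, 0.1429).
‖u_2‖ = 2.7775, so q_2 = (-0.5658, 0.8230, 0.0514).
r_{23} = q_2·w_3 = 0.4115.

r_{23} = 0.4115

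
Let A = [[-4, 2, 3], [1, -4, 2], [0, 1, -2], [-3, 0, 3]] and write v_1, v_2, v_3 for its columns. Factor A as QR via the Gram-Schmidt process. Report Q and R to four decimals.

Q = [[-0.7845, 0.0391, 0.1628], [0.1961, -0.8999, -0.1529], [0.0000, 0.2543, -0.9372], [-0.5883, -0.3521, -0.2680]], R = [[5.0990, -2.3534, -3.7262], [0.0000, 3.9321, -3.2474], [0.0000, 0.0000, 1.2529]]

v_1 = (-4, 1, 0, -3); ‖v_1‖ = 5.0990, so q_1 = (-0.7845, 0.1961, 0.0000, -0.5883).
q_1·v_2 = (-0.7845)·2 + 0.1961·(-4) + 0.0000·1 + (-0.5883)·0 = -2.3534.
u_2 = v_2 + 2.3534·q_1 = (0.1538, -3.5385, 1.0000, -1.3846).
‖u_2‖ = 3.9321, so q_2 = (0.0391, -0.8999, 0.2543, -0.3521).
q_1·v_3 = (-0.7845)·3 + 0.1961·2 + 0.0000·(-2) + (-0.5883)·3 = -3.7262; q_2·v_3 = 0.0391·3 + (-0.8999)·2 + 0.2543·(-2) + (-0.3521)·3 = -3.2474.
u_3 = v_3 + 3.7262·q_1 + 3.2474·q_2 = (0.2040, -0.1915, -1.1741, -0.3358).
‖u_3‖ = 1.2529, so q_3 = (0.1628, -0.1529, -0.9372, -0.2680).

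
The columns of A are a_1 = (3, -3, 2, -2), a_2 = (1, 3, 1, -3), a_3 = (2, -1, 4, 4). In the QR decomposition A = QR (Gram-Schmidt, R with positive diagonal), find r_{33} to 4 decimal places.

e_1 = a_1/‖a_1‖ = (3, -3, 2, -2)/5.0990 = (0.5883, -0.5883, 0.3922, -0.3922).
r_{12} = e_1·a_2 = 0.3922.
u_2 = a_2 − 0.3922·e_1 = (0.7692, 3.2308, 0.8462, -2.8462).
‖u_2‖ = 4.4549, so e_2 = (0.1727, 0.7252, 0.1899, -0.6389).
r_{13} = e_1·a_3 = 1.7650; r_{23} = e_2·a_3 = -2.1756.
u_3 = a_3 − 1.7650·e_1 + 2.1756·e_2 = (1.3372, 1.6163, 3.7209, 3.3023).
r_{33} = ‖u_3‖ = 5.3992.

r_{33} = 5.3992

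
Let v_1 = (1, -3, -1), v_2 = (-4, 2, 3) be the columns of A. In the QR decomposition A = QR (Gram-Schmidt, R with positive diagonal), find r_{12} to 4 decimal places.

r_{12} = -3.9196

v_1 = (1, -3, -1); ‖v_1‖ = 3.3166, so q_1 = (0.3015, -0.9045, -0.3015).
r_{12} = q_1·v_2 = -3.9196.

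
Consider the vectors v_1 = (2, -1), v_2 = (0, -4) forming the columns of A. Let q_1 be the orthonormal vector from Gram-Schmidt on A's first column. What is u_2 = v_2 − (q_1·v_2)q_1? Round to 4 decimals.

u_2 = (-1.6000, -3.2000)

v_1 = (2, -1); ‖v_1‖ = 2.2361, so q_1 = (0.8944, -0.4472).
q_1·v_2 = 0.8944·0 + (-0.4472)·(-4) = 1.7889.
u_2 = v_2 − 1.7889·q_1 = (-1.6000, -3.2000).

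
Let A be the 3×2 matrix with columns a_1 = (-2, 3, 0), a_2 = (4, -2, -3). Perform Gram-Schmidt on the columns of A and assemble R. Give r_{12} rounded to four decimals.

r_{12} = -3.8829

q_1 = a_1/‖a_1‖ = (-2, 3, 0)/3.6056 = (-0.5547, 0.8321, 0.0000).
r_{12} = q_1·a_2 = -3.8829.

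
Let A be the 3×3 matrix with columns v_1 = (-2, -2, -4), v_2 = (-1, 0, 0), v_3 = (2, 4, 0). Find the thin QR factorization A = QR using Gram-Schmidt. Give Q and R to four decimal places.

e_1 = v_1/‖v_1‖ = (-2, -2, -4)/4.8990 = (-0.4082, -0.4082, -0.8165).
r_{12} = e_1·v_2 = 0.4082.
u_2 = v_2 − 0.4082·e_1 = (-0.8333, 0.1667, 0.3333).
‖u_2‖ = 0.9129, so e_2 = (-0.9129, 0.1826, 0.3651).
r_{13} = e_1·v_3 = -2.4495; r_{23} = e_2·v_3 = -1.0954.
u_3 = v_3 + 2.4495·e_1 + 1.0954·e_2 = (0.0000, 3.2000, -1.6000).
‖u_3‖ = 3.5777, so e_3 = (0.0000, 0.8944, -0.4472).

Q = [[-0.4082, -0.9129, 0.0000], [-0.4082, 0.1826, 0.8944], [-0.8165, 0.3651, -0.4472]], R = [[4.8990, 0.4082, -2.4495], [0.0000, 0.9129, -1.0954], [0.0000, 0.0000, 3.5777]]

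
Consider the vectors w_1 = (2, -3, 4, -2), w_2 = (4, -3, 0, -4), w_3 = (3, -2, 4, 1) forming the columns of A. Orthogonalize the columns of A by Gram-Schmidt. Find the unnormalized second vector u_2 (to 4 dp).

u_2 = (2.4848, -0.7273, -3.0303, -2.4848)

e_1 = w_1/‖w_1‖ = (2, -3, 4, -2)/5.7446 = (0.3482, -0.5222, 0.6963, -0.3482).
r_{12} = e_1·w_2 = 4.3519.
u_2 = w_2 − 4.3519·e_1 = (2.4848, -0.7273, -3.0303, -2.4848).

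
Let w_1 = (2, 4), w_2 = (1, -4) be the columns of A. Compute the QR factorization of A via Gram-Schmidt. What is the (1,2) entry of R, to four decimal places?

w_1 = (2, 4); ‖w_1‖ = 4.4721, so q_1 = (0.4472, 0.8944).
r_{12} = q_1·w_2 = -3.1305.

r_{12} = -3.1305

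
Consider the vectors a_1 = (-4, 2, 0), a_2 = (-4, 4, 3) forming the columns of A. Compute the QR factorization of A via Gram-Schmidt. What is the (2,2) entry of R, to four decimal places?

r_{22} = 3.4928

q_1 = a_1/‖a_1‖ = (-4, 2, 0)/4.4721 = (-0.8944, 0.4472, 0.0000).
r_{12} = q_1·a_2 = 5.3666.
u_2 = a_2 − 5.3666·q_1 = (0.8000, 1.6000, 3.0000).
r_{22} = ‖u_2‖ = 3.4928.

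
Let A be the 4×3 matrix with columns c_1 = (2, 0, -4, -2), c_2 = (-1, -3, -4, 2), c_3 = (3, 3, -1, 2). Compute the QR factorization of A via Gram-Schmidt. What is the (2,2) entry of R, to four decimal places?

c_1 = (2, 0, -4, -2); ‖c_1‖ = 4.8990, so q_1 = (0.4082, 0.0000, -0.8165, -0.4082).
q_1·c_2 = 0.4082·(-1) + 0.0000·(-3) + (-0.8165)·(-4) + (-0.4082)·2 = 2.0412.
u_2 = c_2 − 2.0412·q_1 = (-1.8333, -3.0000, -2.3333, 2.8333).
r_{22} = ‖u_2‖ = 5.0827.

r_{22} = 5.0827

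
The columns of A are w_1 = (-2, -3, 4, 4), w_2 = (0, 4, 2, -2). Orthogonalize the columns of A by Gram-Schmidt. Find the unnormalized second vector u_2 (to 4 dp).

u_2 = (-0.5333, 3.2000, 3.0667, -0.9333)

w_1 = (-2, -3, 4, 4); ‖w_1‖ = 6.7082, so e_1 = (-0.2981, -0.4472, 0.5963, 0.5963).
e_1·w_2 = (-0.2981)·0 + (-0.4472)·4 + 0.5963·2 + 0.5963·(-2) = -1.7889.
u_2 = w_2 + 1.7889·e_1 = (-0.5333, 3.2000, 3.0667, -0.9333).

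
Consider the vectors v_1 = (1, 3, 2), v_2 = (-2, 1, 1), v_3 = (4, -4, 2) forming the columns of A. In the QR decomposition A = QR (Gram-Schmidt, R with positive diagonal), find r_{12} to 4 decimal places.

r_{12} = 0.8018

v_1 = (1, 3, 2); ‖v_1‖ = 3.7417, so q_1 = (0.2673, 0.8018, 0.5345).
r_{12} = q_1·v_2 = 0.8018.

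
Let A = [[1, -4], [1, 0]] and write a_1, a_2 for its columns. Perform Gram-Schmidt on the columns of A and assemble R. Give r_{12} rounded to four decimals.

r_{12} = -2.8284

e_1 = a_1/‖a_1‖ = (1, 1)/1.4142 = (0.7071, 0.7071).
r_{12} = e_1·a_2 = -2.8284.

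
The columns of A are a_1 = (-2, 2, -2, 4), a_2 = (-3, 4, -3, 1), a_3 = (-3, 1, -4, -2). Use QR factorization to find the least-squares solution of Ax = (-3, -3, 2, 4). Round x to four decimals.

x = (1.5928, -1.4851, 0.3805)

a_1 = (-2, 2, -2, 4); ‖a_1‖ = 5.2915, so q_1 = (-0.3780, 0.3780, -0.3780, 0.7559).
q_1·a_2 = (-0.3780)·(-3) + 0.3780·4 + (-0.3780)·(-3) + 0.7559·1 = 4.5356.
u_2 = a_2 − 4.5356·q_1 = (-1.2857, 2.2857, -1.2857, -2.4286).
‖u_2‖ = 3.7985, so q_2 = (-0.3385, 0.6017, -0.3385, -0.6394).
q_1·a_3 = (-0.3780)·(-3) + 0.3780·1 + (-0.3780)·(-4) + 0.7559·(-2) = 1.5119; q_2·a_3 = (-0.3385)·(-3) + 0.6017·1 + (-0.3385)·(-4) + (-0.6394)·(-2) = 4.2498.
u_3 = a_3 − 1.5119·q_1 − 4.2498·q_2 = (-0.9901, -2.1287, -1.9901, -0.4257).
‖u_3‖ = 3.1070, so q_3 = (-0.3187, -0.6851, -0.6405, -0.1370).
Qᵀb = (2.2678, -4.0241, 1.1823).
Back-substitute: x_3 = 1.1823/3.1070 = 0.3805.
x_2 = (-4.0241 − 4.2498·0.3805)/3.7985 = -1.4851.
x_1 = (2.2678 − 4.5356·(-1.4851) − 1.5119·0.3805)/5.2915 = 1.5928.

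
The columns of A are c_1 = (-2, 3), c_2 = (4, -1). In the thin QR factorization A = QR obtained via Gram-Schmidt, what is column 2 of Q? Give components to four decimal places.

q_1 = c_1/‖c_1‖ = (-2, 3)/3.6056 = (-0.5547, 0.8321).
r_{12} = q_1·c_2 = -3.0509.
u_2 = c_2 + 3.0509·q_1 = (2.3077, 1.5385).
‖u_2‖ = 2.7735, so q_2 = (0.8321, 0.5547).

q_2 = (0.8321, 0.5547)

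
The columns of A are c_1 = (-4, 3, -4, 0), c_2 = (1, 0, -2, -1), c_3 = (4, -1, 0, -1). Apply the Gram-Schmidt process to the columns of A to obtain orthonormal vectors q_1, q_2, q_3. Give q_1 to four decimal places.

q_1 = (-0.6247, 0.4685, -0.6247, 0.0000)

c_1 = (-4, 3, -4, 0); ‖c_1‖ = 6.4031, so q_1 = (-0.6247, 0.4685, -0.6247, 0.0000).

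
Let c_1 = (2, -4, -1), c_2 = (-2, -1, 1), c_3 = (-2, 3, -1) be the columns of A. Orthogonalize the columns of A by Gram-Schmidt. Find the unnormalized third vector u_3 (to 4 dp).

u_3 = (-0.8000, 0.0000, -1.6000)

c_1 = (2, -4, -1); ‖c_1‖ = 4.5826, so q_1 = (0.4364, -0.8729, -0.2182).
q_1·c_2 = 0.4364·(-2) + (-0.8729)·(-1) + (-0.2182)·1 = -0.2182.
u_2 = c_2 + 0.2182·q_1 = (-1.9048, -1.1905, 0.9524).
‖u_2‖ = 2.4398, so q_2 = (-0.7807, -0.4880, 0.3904).
q_1·c_3 = 0.4364·(-2) + (-0.8729)·3 + (-0.2182)·(-1) = -3.2733; q_2·c_3 = (-0.7807)·(-2) + (-0.4880)·3 + 0.3904·(-1) = -0.2928.
u_3 = c_3 + 3.2733·q_1 + 0.2928·q_2 = (-0.8000, 0.0000, -1.6000).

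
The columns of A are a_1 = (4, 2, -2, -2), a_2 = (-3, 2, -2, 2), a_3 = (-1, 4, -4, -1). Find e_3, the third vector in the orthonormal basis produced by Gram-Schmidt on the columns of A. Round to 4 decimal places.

a_1 = (4, 2, -2, -2); ‖a_1‖ = 5.2915, so e_1 = (0.7559, 0.3780, -0.3780, -0.3780).
e_1·a_2 = 0.7559·(-3) + 0.3780·2 + (-0.3780)·(-2) + (-0.3780)·2 = -1.5119.
u_2 = a_2 + 1.5119·e_1 = (-1.8571, 2.5714, -2.5714, 1.4286).
‖u_2‖ = 4.3260, so e_2 = (-0.4293, 0.5944, -0.5944, 0.3302).
e_1·a_3 = 0.7559·(-1) + 0.3780·4 + (-0.3780)·(-4) + (-0.3780)·(-1) = 2.6458; e_2·a_3 = (-0.4293)·(-1) + 0.5944·4 + (-0.5944)·(-4) + 0.3302·(-1) = 4.8544.
u_3 = a_3 − 2.6458·e_1 − 4.8544·e_2 = (-0.9160, 0.1145, -0.1145, -1.6031).
‖u_3‖ = 1.8534, so e_3 = (-0.4942, 0.0618, -0.0618, -0.8649).

e_3 = (-0.4942, 0.0618, -0.0618, -0.8649)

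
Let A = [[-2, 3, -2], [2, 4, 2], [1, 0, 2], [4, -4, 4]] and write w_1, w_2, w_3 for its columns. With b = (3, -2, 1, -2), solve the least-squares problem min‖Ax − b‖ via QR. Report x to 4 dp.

x = (-2.5533, -0.0457, 1.7766)

w_1 = (-2, 2, 1, 4); ‖w_1‖ = 5.0000, so e_1 = (-0.4000, 0.4000, 0.2000, 0.8000).
e_1·w_2 = (-0.4000)·3 + 0.4000·4 + 0.2000·0 + 0.8000·(-4) = -2.8000.
u_2 = w_2 + 2.8000·e_1 = (1.8800, 5.1200, 0.5600, -1.7600).
‖u_2‖ = 5.7585, so e_2 = (0.3265, 0.8891, 0.0972, -0.3056).
e_1·w_3 = (-0.4000)·(-2) + 0.4000·2 + 0.2000·2 + 0.8000·4 = 5.2000; e_2·w_3 = 0.3265·(-2) + 0.8891·2 + 0.0972·2 + (-0.3056)·4 = 0.0972.
u_3 = w_3 − 5.2000·e_1 − 0.0972·e_2 = (0.0483, -0.1665, 0.9505, -0.1303).
‖u_3‖ = 0.9750, so e_3 = (0.0495, -0.1707, 0.9750, -0.1336).
Qᵀb = (-3.4000, -0.0903, 1.7322).
Back-substitute: x_3 = 1.7322/0.9750 = 1.7766.
x_2 = (-0.0903 − 0.0972·1.7766)/5.7585 = -0.0457.
x_1 = (-3.4000 + 2.8000·(-0.0457) − 5.2000·1.7766)/5.0000 = -2.5533.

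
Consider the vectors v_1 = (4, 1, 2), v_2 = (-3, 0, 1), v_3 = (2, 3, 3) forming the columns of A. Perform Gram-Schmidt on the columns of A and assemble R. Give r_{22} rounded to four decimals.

r_{22} = 2.2887

v_1 = (4, 1, 2); ‖v_1‖ = 4.5826, so q_1 = (0.8729, 0.2182, 0.4364).
q_1·v_2 = 0.8729·(-3) + 0.2182·0 + 0.4364·1 = -2.1822.
u_2 = v_2 + 2.1822·q_1 = (-1.0952, 0.4762, 1.9524).
r_{22} = ‖u_2‖ = 2.2887.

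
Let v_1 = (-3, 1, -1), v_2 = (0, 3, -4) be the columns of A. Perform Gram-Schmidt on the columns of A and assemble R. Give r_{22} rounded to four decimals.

r_{22} = 4.5327

v_1 = (-3, 1, -1); ‖v_1‖ = 3.3166, so e_1 = (-0.9045, 0.3015, -0.3015).
e_1·v_2 = (-0.9045)·0 + 0.3015·3 + (-0.3015)·(-4) = 2.1106.
u_2 = v_2 − 2.1106·e_1 = (1.9091, 2.3636, -3.3636).
r_{22} = ‖u_2‖ = 4.5327.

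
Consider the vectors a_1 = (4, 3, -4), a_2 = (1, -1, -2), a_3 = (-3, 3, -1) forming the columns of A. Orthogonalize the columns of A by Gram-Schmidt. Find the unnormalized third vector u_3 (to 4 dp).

u_3 = (-2.9697, 1.1879, -2.0788)

a_1 = (4, 3, -4); ‖a_1‖ = 6.4031, so e_1 = (0.6247, 0.4685, -0.6247).
e_1·a_2 = 0.6247·1 + 0.4685·(-1) + (-0.6247)·(-2) = 1.4056.
u_2 = a_2 − 1.4056·e_1 = (0.1220, -1.6585, -1.1220).
‖u_2‖ = 2.0061, so e_2 = (0.0608, -0.8268, -0.5593).
e_1·a_3 = 0.6247·(-3) + 0.4685·3 + (-0.6247)·(-1) = 0.1562; e_2·a_3 = 0.0608·(-3) + (-0.8268)·3 + (-0.5593)·(-1) = -2.1034.
u_3 = a_3 − 0.1562·e_1 + 2.1034·e_2 = (-2.9697, 1.1879, -2.0788).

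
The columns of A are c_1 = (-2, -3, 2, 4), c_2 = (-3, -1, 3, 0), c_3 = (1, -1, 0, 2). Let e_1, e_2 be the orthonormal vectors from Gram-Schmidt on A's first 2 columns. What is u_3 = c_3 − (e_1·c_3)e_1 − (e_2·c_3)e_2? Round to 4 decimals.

u_3 = (0.5000, 0.0000, 0.5000, 0.0000)

c_1 = (-2, -3, 2, 4); ‖c_1‖ = 5.7446, so e_1 = (-0.3482, -0.5222, 0.3482, 0.6963).
e_1·c_2 = (-0.3482)·(-3) + (-0.5222)·(-1) + 0.3482·3 + 0.6963·0 = 2.6112.
u_2 = c_2 − 2.6112·e_1 = (-2.0909, 0.3636, 2.0909, -1.8182).
‖u_2‖ = 3.4902, so e_2 = (-0.5991, 0.1042, 0.5991, -0.5209).
e_1·c_3 = (-0.3482)·1 + (-0.5222)·(-1) + 0.3482·0 + 0.6963·2 = 1.5667; e_2·c_3 = (-0.5991)·1 + 0.1042·(-1) + 0.5991·0 + (-0.5209)·2 = -1.7451.
u_3 = c_3 − 1.5667·e_1 + 1.7451·e_2 = (0.5000, 0.0000, 0.5000, 0.0000).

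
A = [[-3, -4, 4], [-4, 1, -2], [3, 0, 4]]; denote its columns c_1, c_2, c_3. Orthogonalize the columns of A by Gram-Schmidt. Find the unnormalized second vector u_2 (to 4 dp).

u_2 = (-3.2941, 1.9412, -0.7059)

q_1 = c_1/‖c_1‖ = (-3, -4, 3)/5.8310 = (-0.5145, -0.6860, 0.5145).
r_{12} = q_1·c_2 = 1.3720.
u_2 = c_2 − 1.3720·q_1 = (-3.2941, 1.9412, -0.7059).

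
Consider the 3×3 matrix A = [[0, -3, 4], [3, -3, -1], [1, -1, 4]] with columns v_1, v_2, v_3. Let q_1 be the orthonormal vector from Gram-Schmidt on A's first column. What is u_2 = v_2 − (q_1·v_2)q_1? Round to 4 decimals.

u_2 = (-3.0000, 0.0000, 0.0000)

v_1 = (0, 3, 1); ‖v_1‖ = 3.1623, so q_1 = (0.0000, 0.9487, 0.3162).
q_1·v_2 = 0.0000·(-3) + 0.9487·(-3) + 0.3162·(-1) = -3.1623.
u_2 = v_2 + 3.1623·q_1 = (-3.0000, 0.0000, 0.0000).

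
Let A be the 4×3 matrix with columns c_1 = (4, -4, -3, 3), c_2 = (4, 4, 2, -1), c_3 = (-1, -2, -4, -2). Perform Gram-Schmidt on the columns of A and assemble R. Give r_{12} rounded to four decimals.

r_{12} = -1.2728

c_1 = (4, -4, -3, 3); ‖c_1‖ = 7.0711, so q_1 = (0.5657, -0.5657, -0.4243, 0.4243).
r_{12} = q_1·c_2 = -1.2728.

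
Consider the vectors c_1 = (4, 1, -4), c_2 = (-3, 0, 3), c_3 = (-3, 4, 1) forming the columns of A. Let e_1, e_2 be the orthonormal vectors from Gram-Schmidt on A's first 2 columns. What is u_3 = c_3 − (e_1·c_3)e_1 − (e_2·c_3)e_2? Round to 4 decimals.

e_1 = c_1/‖c_1‖ = (4, 1, -4)/5.7446 = (0.6963, 0.1741, -0.6963).
r_{12} = e_1·c_2 = -4.1779.
u_2 = c_2 + 4.1779·e_1 = (-0.0909, 0.7273, 0.0909).
‖u_2‖ = 0.7385, so e_2 = (-0.1231, 0.9847, 0.1231).
r_{13} = e_1·c_3 = -2.0889; r_{23} = e_2·c_3 = 4.4313.
u_3 = c_3 + 2.0889·e_1 − 4.4313·e_2 = (-1.0000, 0.0000, -1.0000).

u_3 = (-1.0000, 0.0000, -1.0000)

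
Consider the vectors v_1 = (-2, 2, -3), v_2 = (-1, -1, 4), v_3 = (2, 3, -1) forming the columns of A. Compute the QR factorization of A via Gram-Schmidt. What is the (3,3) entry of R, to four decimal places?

v_1 = (-2, 2, -3); ‖v_1‖ = 4.1231, so e_1 = (-0.4851, 0.4851, -0.7276).
e_1·v_2 = (-0.4851)·(-1) + 0.4851·(-1) + (-0.7276)·4 = -2.9104.
u_2 = v_2 + 2.9104·e_1 = (-2.4118, 0.4118, 1.8824).
‖u_2‖ = 3.0870, so e_2 = (-0.7813, 0.1334, 0.6098).
e_1·v_3 = (-0.4851)·2 + 0.4851·3 + (-0.7276)·(-1) = 1.2127; e_2·v_3 = (-0.7813)·2 + 0.1334·3 + 0.6098·(-1) = -1.7722.
u_3 = v_3 − 1.2127·e_1 + 1.7722·e_2 = (1.2037, 2.6481, 0.9630).
r_{33} = ‖u_3‖ = 3.0641.

r_{33} = 3.0641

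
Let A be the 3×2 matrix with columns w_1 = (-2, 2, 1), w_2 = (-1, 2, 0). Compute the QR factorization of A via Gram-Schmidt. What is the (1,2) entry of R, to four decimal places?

q_1 = w_1/‖w_1‖ = (-2, 2, 1)/3.0000 = (-0.6667, 0.6667, 0.3333).
r_{12} = q_1·w_2 = 2.0000.

r_{12} = 2.0000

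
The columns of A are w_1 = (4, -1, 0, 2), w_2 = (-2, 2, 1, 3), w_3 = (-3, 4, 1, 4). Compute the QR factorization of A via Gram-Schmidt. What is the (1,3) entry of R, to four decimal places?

e_1 = w_1/‖w_1‖ = (4, -1, 0, 2)/4.5826 = (0.8729, -0.2182, 0.0000, 0.4364).
r_{13} = e_1·w_3 = -1.7457.

r_{13} = -1.7457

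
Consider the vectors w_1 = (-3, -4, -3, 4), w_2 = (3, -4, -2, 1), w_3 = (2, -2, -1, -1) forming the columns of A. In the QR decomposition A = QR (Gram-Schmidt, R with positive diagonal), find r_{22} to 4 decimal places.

r_{22} = 4.9214

w_1 = (-3, -4, -3, 4); ‖w_1‖ = 7.0711, so e_1 = (-0.4243, -0.5657, -0.4243, 0.5657).
e_1·w_2 = (-0.4243)·3 + (-0.5657)·(-4) + (-0.4243)·(-2) + 0.5657·1 = 2.4042.
u_2 = w_2 − 2.4042·e_1 = (4.0200, -2.6400, -0.9800, -0.3600).
r_{22} = ‖u_2‖ = 4.9214.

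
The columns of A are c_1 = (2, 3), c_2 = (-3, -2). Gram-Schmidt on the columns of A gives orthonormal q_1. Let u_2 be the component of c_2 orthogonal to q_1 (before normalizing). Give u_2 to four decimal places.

u_2 = (-1.1538, 0.7692)

q_1 = c_1/‖c_1‖ = (2, 3)/3.6056 = (0.5547, 0.8321).
r_{12} = q_1·c_2 = -3.3282.
u_2 = c_2 + 3.3282·q_1 = (-1.1538, 0.7692).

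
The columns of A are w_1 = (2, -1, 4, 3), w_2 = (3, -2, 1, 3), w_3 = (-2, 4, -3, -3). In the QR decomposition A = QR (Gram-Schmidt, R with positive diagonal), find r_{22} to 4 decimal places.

e_1 = w_1/‖w_1‖ = (2, -1, 4, 3)/5.4772 = (0.3651, -0.1826, 0.7303, 0.5477).
r_{12} = e_1·w_2 = 3.8341.
u_2 = w_2 − 3.8341·e_1 = (1.6000, -1.3000, -1.8000, 0.9000).
r_{22} = ‖u_2‖ = 2.8810.

r_{22} = 2.8810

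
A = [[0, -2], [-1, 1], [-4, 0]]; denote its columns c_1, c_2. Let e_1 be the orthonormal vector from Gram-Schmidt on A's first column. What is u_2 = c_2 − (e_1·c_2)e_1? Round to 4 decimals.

u_2 = (-2.0000, 0.9412, -0.2353)

c_1 = (0, -1, -4); ‖c_1‖ = 4.1231, so e_1 = (0.0000, -0.2425, -0.9701).
e_1·c_2 = 0.0000·(-2) + (-0.2425)·1 + (-0.9701)·0 = -0.2425.
u_2 = c_2 + 0.2425·e_1 = (-2.0000, 0.9412, -0.2353).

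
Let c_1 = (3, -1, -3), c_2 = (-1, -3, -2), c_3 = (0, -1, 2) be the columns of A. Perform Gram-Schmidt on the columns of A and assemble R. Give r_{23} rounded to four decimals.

c_1 = (3, -1, -3); ‖c_1‖ = 4.3589, so e_1 = (0.6882, -0.2294, -0.6882).
e_1·c_2 = 0.6882·(-1) + (-0.2294)·(-3) + (-0.6882)·(-2) = 1.3765.
u_2 = c_2 − 1.3765·e_1 = (-1.9474, -2.6842, -1.0526).
‖u_2‖ = 3.4793, so e_2 = (-0.5597, -0.7715, -0.3025).
r_{23} = e_2·c_3 = 0.1664.

r_{23} = 0.1664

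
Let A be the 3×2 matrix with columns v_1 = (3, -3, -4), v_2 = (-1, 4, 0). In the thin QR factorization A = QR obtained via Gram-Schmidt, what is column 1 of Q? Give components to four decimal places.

q_1 = (0.5145, -0.5145, -0.6860)

q_1 = v_1/‖v_1‖ = (3, -3, -4)/5.8310 = (0.5145, -0.5145, -0.6860).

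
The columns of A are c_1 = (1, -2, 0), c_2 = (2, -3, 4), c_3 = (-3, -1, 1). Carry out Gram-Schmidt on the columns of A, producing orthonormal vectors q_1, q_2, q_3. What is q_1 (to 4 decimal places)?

c_1 = (1, -2, 0); ‖c_1‖ = 2.2361, so q_1 = (0.4472, -0.8944, 0.0000).

q_1 = (0.4472, -0.8944, 0.0000)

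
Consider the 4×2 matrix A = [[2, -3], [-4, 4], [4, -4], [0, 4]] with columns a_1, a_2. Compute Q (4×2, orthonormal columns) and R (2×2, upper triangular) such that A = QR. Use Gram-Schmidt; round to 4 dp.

e_1 = a_1/‖a_1‖ = (2, -4, 4, 0)/6.0000 = (0.3333, -0.6667, 0.6667, 0.0000).
r_{12} = e_1·a_2 = -6.3333.
u_2 = a_2 + 6.3333·e_1 = (-0.8889, -0.2222, 0.2222, 4.0000).
‖u_2‖ = 4.1096, so e_2 = (-0.2163, -0.0541, 0.0541, 0.9733).

Q = [[0.3333, -0.2163], [-0.6667, -0.0541], [0.6667, 0.0541], [0.0000, 0.9733]], R = [[6.0000, -6.3333], [0.0000, 4.1096]]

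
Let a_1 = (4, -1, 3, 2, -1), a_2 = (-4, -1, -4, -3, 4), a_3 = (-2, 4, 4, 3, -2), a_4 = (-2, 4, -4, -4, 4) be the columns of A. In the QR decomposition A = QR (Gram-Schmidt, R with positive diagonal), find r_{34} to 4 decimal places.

a_1 = (4, -1, 3, 2, -1); ‖a_1‖ = 5.5678, so e_1 = (0.7184, -0.1796, 0.5388, 0.3592, -0.1796).
e_1·a_2 = 0.7184·(-4) + (-0.1796)·(-1) + 0.5388·(-4) + 0.3592·(-3) + (-0.1796)·4 = -6.6454.
u_2 = a_2 + 6.6454·e_1 = (0.7742, -2.1935, -0.4194, -0.6129, 2.8065).
‖u_2‖ = 3.7200, so e_2 = (0.2081, -0.5897, -0.1127, -0.1648, 0.7544).
e_1·a_3 = 0.7184·(-2) + (-0.1796)·4 + 0.5388·4 + 0.3592·3 + (-0.1796)·(-2) = 1.4368; e_2·a_3 = 0.2081·(-2) + (-0.5897)·4 + (-0.1127)·4 + (-0.1648)·3 + 0.7544·(-2) = -5.2289.
u_3 = a_3 − 1.4368·e_1 + 5.2289·e_2 = (-1.9441, 1.1748, 2.6364, 1.6224, 2.2028).
‖u_3‖ = 4.4266, so e_3 = (-0.4392, 0.2654, 0.5956, 0.3665, 0.4976).
r_{34} = e_3·a_4 = 0.0821.

r_{34} = 0.0821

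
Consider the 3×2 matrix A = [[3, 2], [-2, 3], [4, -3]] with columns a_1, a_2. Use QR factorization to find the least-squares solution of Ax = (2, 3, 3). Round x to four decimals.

e_1 = a_1/‖a_1‖ = (3, -2, 4)/5.3852 = (0.5571, -0.3714, 0.7428).
r_{12} = e_1·a_2 = -2.2283.
u_2 = a_2 + 2.2283·e_1 = (3.2414, 2.1724, -1.3448).
‖u_2‖ = 4.1273, so e_2 = (0.7854, 0.5264, -0.3258).
Qᵀb = (2.2283, 2.1723).
Back-substitute: x_2 = 2.1723/4.1273 = 0.5263.
x_1 = (2.2283 + 2.2283·0.5263)/5.3852 = 0.6316.

x = (0.6316, 0.5263)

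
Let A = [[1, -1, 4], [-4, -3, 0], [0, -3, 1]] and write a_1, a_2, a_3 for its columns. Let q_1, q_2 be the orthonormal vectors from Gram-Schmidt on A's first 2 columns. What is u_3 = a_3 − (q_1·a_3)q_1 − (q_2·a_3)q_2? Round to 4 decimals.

a_1 = (1, -4, 0); ‖a_1‖ = 4.1231, so q_1 = (0.2425, -0.9701, 0.0000).
q_1·a_2 = 0.2425·(-1) + (-0.9701)·(-3) + 0.0000·(-3) = 2.6679.
u_2 = a_2 − 2.6679·q_1 = (-1.6471, -0.4118, -3.0000).
‖u_2‖ = 3.4471, so q_2 = (-0.4778, -0.1195, -0.8703).
q_1·a_3 = 0.2425·4 + (-0.9701)·0 + 0.0000·1 = 0.9701; q_2·a_3 = (-0.4778)·4 + (-0.1195)·0 + (-0.8703)·1 = -2.7816.
u_3 = a_3 − 0.9701·q_1 + 2.7816·q_2 = (2.4356, 0.6089, -1.4208).

u_3 = (2.4356, 0.6089, -1.4208)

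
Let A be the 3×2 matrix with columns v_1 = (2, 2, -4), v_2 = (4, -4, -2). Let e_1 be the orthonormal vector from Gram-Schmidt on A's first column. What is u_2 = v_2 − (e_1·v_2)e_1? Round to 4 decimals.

u_2 = (3.3333, -4.6667, -0.6667)

e_1 = v_1/‖v_1‖ = (2, 2, -4)/4.8990 = (0.4082, 0.4082, -0.8165).
r_{12} = e_1·v_2 = 1.6330.
u_2 = v_2 − 1.6330·e_1 = (3.3333, -4.6667, -0.6667).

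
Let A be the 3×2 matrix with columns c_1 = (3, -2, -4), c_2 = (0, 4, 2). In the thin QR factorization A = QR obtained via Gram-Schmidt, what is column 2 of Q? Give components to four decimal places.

e_2 = (0.4952, 0.8666, -0.0619)

e_1 = c_1/‖c_1‖ = (3, -2, -4)/5.3852 = (0.5571, -0.3714, -0.7428).
r_{12} = e_1·c_2 = -2.9711.
u_2 = c_2 + 2.9711·e_1 = (1.6552, 2.8966, -0.2069).
‖u_2‖ = 3.3425, so e_2 = (0.4952, 0.8666, -0.0619).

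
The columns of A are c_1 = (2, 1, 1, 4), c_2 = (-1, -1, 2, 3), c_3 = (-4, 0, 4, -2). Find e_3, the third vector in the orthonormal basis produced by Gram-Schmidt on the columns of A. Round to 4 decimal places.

e_1 = c_1/‖c_1‖ = (2, 1, 1, 4)/4.6904 = (0.4264, 0.2132, 0.2132, 0.8528).
r_{12} = e_1·c_2 = 2.3452.
u_2 = c_2 − 2.3452·e_1 = (-2.0000, -1.5000, 1.5000, 1.0000).
‖u_2‖ = 3.0822, so e_2 = (-0.6489, -0.4867, 0.4867, 0.3244).
r_{13} = e_1·c_3 = -2.5584; r_{23} = e_2·c_3 = 3.8933.
u_3 = c_3 + 2.5584·e_1 − 3.8933·e_2 = (-0.3828, 2.4402, 2.6507, -1.0813).
‖u_3‖ = 3.7811, so e_3 = (-0.1012, 0.6454, 0.7010, -0.2860).

e_3 = (-0.1012, 0.6454, 0.7010, -0.2860)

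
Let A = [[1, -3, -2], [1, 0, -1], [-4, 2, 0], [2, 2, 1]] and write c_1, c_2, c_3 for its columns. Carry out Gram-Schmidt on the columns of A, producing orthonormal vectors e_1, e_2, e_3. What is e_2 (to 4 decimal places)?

c_1 = (1, 1, -4, 2); ‖c_1‖ = 4.6904, so e_1 = (0.2132, 0.2132, -0.8528, 0.4264).
e_1·c_2 = 0.2132·(-3) + 0.2132·0 + (-0.8528)·2 + 0.4264·2 = -1.4924.
u_2 = c_2 + 1.4924·e_1 = (-2.6818, 0.3182, 0.7273, 2.6364).
‖u_2‖ = 3.8435, so e_2 = (-0.6977, 0.0828, 0.1892, 0.6859).

e_2 = (-0.6977, 0.0828, 0.1892, 0.6859)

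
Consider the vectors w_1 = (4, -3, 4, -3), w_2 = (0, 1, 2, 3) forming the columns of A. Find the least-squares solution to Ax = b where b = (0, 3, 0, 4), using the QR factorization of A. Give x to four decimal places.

w_1 = (4, -3, 4, -3); ‖w_1‖ = 7.0711, so q_1 = (0.5657, -0.4243, 0.5657, -0.4243).
q_1·w_2 = 0.5657·0 + (-0.4243)·1 + 0.5657·2 + (-0.4243)·3 = -0.5657.
u_2 = w_2 + 0.5657·q_1 = (0.3200, 0.7600, 2.3200, 2.7600).
‖u_2‖ = 3.6986, so q_2 = (0.0865, 0.2055, 0.6273, 0.7462).
Qᵀb = (-2.9698, 3.6013).
Back-substitute: x_2 = 3.6013/3.6986 = 0.9737.
x_1 = (-2.9698 + 0.5657·0.9737)/7.0711 = -0.3421.

x = (-0.3421, 0.9737)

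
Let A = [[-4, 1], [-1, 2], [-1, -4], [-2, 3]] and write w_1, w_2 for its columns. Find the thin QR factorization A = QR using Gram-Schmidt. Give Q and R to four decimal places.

e_1 = w_1/‖w_1‖ = (-4, -1, -1, -2)/4.6904 = (-0.8528, -0.2132, -0.2132, -0.4264).
r_{12} = e_1·w_2 = -1.7056.
u_2 = w_2 + 1.7056·e_1 = (-0.4545, 1.6364, -4.3636, 2.2727).
‖u_2‖ = 5.2049, so e_2 = (-0.0873, 0.3144, -0.8384, 0.4367).

Q = [[-0.8528, -0.0873], [-0.2132, 0.3144], [-0.2132, -0.8384], [-0.4264, 0.4367]], R = [[4.6904, -1.7056], [0.0000, 5.2049]]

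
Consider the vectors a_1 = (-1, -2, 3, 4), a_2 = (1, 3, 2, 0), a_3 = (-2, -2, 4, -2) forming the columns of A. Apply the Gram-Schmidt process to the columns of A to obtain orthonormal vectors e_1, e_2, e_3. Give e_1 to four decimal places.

a_1 = (-1, -2, 3, 4); ‖a_1‖ = 5.4772, so e_1 = (-0.1826, -0.3651, 0.5477, 0.7303).

e_1 = (-0.1826, -0.3651, 0.5477, 0.7303)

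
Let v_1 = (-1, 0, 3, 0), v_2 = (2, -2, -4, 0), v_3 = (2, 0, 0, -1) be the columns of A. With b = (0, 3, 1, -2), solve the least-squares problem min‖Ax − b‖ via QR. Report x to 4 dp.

x = (-1.7234, -1.5851, 0.9787)

q_1 = v_1/‖v_1‖ = (-1, 0, 3, 0)/3.1623 = (-0.3162, 0.0000, 0.9487, 0.0000).
r_{12} = q_1·v_2 = -4.4272.
u_2 = v_2 + 4.4272·q_1 = (0.6000, -2.0000, 0.2000, 0.0000).
‖u_2‖ = 2.0976, so q_2 = (0.2860, -0.9535, 0.0953, 0.0000).
r_{13} = q_1·v_3 = -0.6325; r_{23} = q_2·v_3 = 0.5721.
u_3 = v_3 + 0.6325·q_1 − 0.5721·q_2 = (1.6364, 0.5455, 0.5455, -1.0000).
‖u_3‖ = 2.0671, so q_3 = (0.7916, 0.2639, 0.2639, -0.4838).
Qᵀb = (0.9487, -2.7650, 2.0231).
Back-substitute: x_3 = 2.0231/2.0671 = 0.9787.
x_2 = (-2.7650 − 0.5721·0.9787)/2.0976 = -1.5851.
x_1 = (0.9487 + 4.4272·(-1.5851) + 0.6325·0.9787)/3.1623 = -1.7234.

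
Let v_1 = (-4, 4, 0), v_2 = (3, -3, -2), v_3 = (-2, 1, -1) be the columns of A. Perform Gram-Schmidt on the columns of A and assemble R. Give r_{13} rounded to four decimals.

v_1 = (-4, 4, 0); ‖v_1‖ = 5.6569, so q_1 = (-0.7071, 0.7071, 0.0000).
r_{13} = q_1·v_3 = 2.1213.

r_{13} = 2.1213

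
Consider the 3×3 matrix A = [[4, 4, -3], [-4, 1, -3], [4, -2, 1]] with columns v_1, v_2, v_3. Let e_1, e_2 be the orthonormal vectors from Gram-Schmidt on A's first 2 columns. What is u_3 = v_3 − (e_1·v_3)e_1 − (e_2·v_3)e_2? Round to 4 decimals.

u_3 = (-0.2581, -1.5484, -1.2903)

v_1 = (4, -4, 4); ‖v_1‖ = 6.9282, so e_1 = (0.5774, -0.5774, 0.5774).
e_1·v_2 = 0.5774·4 + (-0.5774)·1 + 0.5774·(-2) = 0.5774.
u_2 = v_2 − 0.5774·e_1 = (3.6667, 1.3333, -2.3333).
‖u_2‖ = 4.5461, so e_2 = (0.8066, 0.2933, -0.5133).
e_1·v_3 = 0.5774·(-3) + (-0.5774)·(-3) + 0.5774·1 = 0.5774; e_2·v_3 = 0.8066·(-3) + 0.2933·(-3) + (-0.5133)·1 = -3.8128.
u_3 = v_3 − 0.5774·e_1 + 3.8128·e_2 = (-0.2581, -1.5484, -1.2903).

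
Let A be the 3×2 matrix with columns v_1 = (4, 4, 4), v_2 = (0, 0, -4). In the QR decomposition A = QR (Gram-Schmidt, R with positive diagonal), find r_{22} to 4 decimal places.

v_1 = (4, 4, 4); ‖v_1‖ = 6.9282, so e_1 = (0.5774, 0.5774, 0.5774).
e_1·v_2 = 0.5774·0 + 0.5774·0 + 0.5774·(-4) = -2.3094.
u_2 = v_2 + 2.3094·e_1 = (1.3333, 1.3333, -2.6667).
r_{22} = ‖u_2‖ = 3.2660.

r_{22} = 3.2660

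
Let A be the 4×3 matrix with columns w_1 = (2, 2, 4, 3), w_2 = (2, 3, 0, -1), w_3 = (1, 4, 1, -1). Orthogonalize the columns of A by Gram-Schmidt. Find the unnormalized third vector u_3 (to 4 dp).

u_3 = (-1.2615, 0.7264, 0.5254, -0.3438)

w_1 = (2, 2, 4, 3); ‖w_1‖ = 5.7446, so q_1 = (0.3482, 0.3482, 0.6963, 0.5222).
q_1·w_2 = 0.3482·2 + 0.3482·3 + 0.6963·0 + 0.5222·(-1) = 1.2185.
u_2 = w_2 − 1.2185·q_1 = (1.5758, 2.5758, -0.8485, -1.6364).
‖u_2‖ = 3.5377, so q_2 = (0.4454, 0.7281, -0.2398, -0.4626).
q_1·w_3 = 0.3482·1 + 0.3482·4 + 0.6963·1 + 0.5222·(-1) = 1.9149; q_2·w_3 = 0.4454·1 + 0.7281·4 + (-0.2398)·1 + (-0.4626)·(-1) = 3.5805.
u_3 = w_3 − 1.9149·q_1 − 3.5805·q_2 = (-1.2615, 0.7264, 0.5254, -0.3438).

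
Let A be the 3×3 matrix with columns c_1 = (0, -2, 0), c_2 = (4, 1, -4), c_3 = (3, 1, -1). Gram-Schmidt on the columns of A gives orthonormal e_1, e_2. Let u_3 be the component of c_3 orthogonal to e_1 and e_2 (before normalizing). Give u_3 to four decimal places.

u_3 = (1.0000, 0.0000, 1.0000)

c_1 = (0, -2, 0); ‖c_1‖ = 2.0000, so e_1 = (0.0000, -1.0000, 0.0000).
e_1·c_2 = 0.0000·4 + (-1.0000)·1 + 0.0000·(-4) = -1.0000.
u_2 = c_2 + 1.0000·e_1 = (4.0000, 0.0000, -4.0000).
‖u_2‖ = 5.6569, so e_2 = (0.7071, 0.0000, -0.7071).
e_1·c_3 = 0.0000·3 + (-1.0000)·1 + 0.0000·(-1) = -1.0000; e_2·c_3 = 0.7071·3 + 0.0000·1 + (-0.7071)·(-1) = 2.8284.
u_3 = c_3 + 1.0000·e_1 − 2.8284·e_2 = (1.0000, 0.0000, 1.0000).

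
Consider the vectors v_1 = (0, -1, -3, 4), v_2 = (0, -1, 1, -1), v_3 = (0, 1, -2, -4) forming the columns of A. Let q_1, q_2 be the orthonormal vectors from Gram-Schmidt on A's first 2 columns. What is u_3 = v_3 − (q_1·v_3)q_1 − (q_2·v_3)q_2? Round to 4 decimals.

u_3 = (0.0000, -0.5952, -2.9762, -2.3810)

q_1 = v_1/‖v_1‖ = (0, -1, -3, 4)/5.0990 = (0.0000, -0.1961, -0.5883, 0.7845).
r_{12} = q_1·v_2 = -1.1767.
u_2 = v_2 + 1.1767·q_1 = (0.0000, -1.2308, 0.3077, -0.0769).
‖u_2‖ = 1.2710, so q_2 = (0.0000, -0.9684, 0.2421, -0.0605).
r_{13} = q_1·v_3 = -2.1573; r_{23} = q_2·v_3 = -1.2105.
u_3 = v_3 + 2.1573·q_1 + 1.2105·q_2 = (0.0000, -0.5952, -2.9762, -2.3810).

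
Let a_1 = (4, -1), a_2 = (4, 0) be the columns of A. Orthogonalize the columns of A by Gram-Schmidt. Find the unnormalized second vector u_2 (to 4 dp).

a_1 = (4, -1); ‖a_1‖ = 4.1231, so q_1 = (0.9701, -0.2425).
q_1·a_2 = 0.9701·4 + (-0.2425)·0 = 3.8806.
u_2 = a_2 − 3.8806·q_1 = (0.2353, 0.9412).

u_2 = (0.2353, 0.9412)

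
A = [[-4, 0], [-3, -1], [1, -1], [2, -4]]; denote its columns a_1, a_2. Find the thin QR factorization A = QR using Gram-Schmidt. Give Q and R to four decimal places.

a_1 = (-4, -3, 1, 2); ‖a_1‖ = 5.4772, so e_1 = (-0.7303, -0.5477, 0.1826, 0.3651).
e_1·a_2 = (-0.7303)·0 + (-0.5477)·(-1) + 0.1826·(-1) + 0.3651·(-4) = -1.0954.
u_2 = a_2 + 1.0954·e_1 = (-0.8000, -1.6000, -0.8000, -3.6000).
‖u_2‖ = 4.0988, so e_2 = (-0.1952, -0.3904, -0.1952, -0.8783).

Q = [[-0.7303, -0.1952], [-0.5477, -0.3904], [0.1826, -0.1952], [0.3651, -0.8783]], R = [[5.4772, -1.0954], [0.0000, 4.0988]]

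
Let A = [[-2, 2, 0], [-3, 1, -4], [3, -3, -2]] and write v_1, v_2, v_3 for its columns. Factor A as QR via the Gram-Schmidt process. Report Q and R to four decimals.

v_1 = (-2, -3, 3); ‖v_1‖ = 4.6904, so e_1 = (-0.4264, -0.6396, 0.6396).
e_1·v_2 = (-0.4264)·2 + (-0.6396)·1 + 0.6396·(-3) = -3.4112.
u_2 = v_2 + 3.4112·e_1 = (0.5455, -1.1818, -0.8182).
‖u_2‖ = 1.5374, so e_2 = (0.3548, -0.7687, -0.5322).
e_1·v_3 = (-0.4264)·0 + (-0.6396)·(-4) + 0.6396·(-2) = 1.2792; e_2·v_3 = 0.3548·0 + (-0.7687)·(-4) + (-0.5322)·(-2) = 4.1392.
u_3 = v_3 − 1.2792·e_1 − 4.1392·e_2 = (-0.9231, 0.0000, -0.6154).
‖u_3‖ = 1.1094, so e_3 = (-0.8321, 0.0000, -0.5547).

Q = [[-0.4264, 0.3548, -0.8321], [-0.6396, -0.7687, 0.0000], [0.6396, -0.5322, -0.5547]], R = [[4.6904, -3.4112, 1.2792], [0.0000, 1.5374, 4.1392], [0.0000, 0.0000, 1.1094]]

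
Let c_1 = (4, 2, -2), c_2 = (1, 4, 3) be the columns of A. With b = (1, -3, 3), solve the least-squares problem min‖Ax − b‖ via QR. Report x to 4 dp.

x = (-0.3333, 0.0000)

e_1 = c_1/‖c_1‖ = (4, 2, -2)/4.8990 = (0.8165, 0.4082, -0.4082).
r_{12} = e_1·c_2 = 1.2247.
u_2 = c_2 − 1.2247·e_1 = (0.0000, 3.5000, 3.5000).
‖u_2‖ = 4.9497, so e_2 = (0.0000, 0.7071, 0.7071).
Qᵀb = (-1.6330, 0.0000).
Back-substitute: x_2 = 0.0000/4.9497 = 0.0000.
x_1 = (-1.6330 − 1.2247·0.0000)/4.8990 = -0.3333.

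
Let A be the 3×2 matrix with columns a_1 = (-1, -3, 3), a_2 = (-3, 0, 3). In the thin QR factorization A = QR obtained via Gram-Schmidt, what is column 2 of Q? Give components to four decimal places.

q_2 = (-0.7337, 0.5869, 0.3424)

q_1 = a_1/‖a_1‖ = (-1, -3, 3)/4.3589 = (-0.2294, -0.6882, 0.6882).
r_{12} = q_1·a_2 = 2.7530.
u_2 = a_2 − 2.7530·q_1 = (-2.3684, 1.8947, 1.1053).
‖u_2‖ = 3.2282, so q_2 = (-0.7337, 0.5869, 0.3424).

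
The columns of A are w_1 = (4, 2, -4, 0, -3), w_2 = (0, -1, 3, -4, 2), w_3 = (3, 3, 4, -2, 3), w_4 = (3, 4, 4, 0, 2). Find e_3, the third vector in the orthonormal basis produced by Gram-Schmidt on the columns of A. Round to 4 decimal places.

e_3 = (0.3736, 0.6553, 0.4271, 0.3392, 0.3655)

w_1 = (4, 2, -4, 0, -3); ‖w_1‖ = 6.7082, so e_1 = (0.5963, 0.2981, -0.5963, 0.0000, -0.4472).
e_1·w_2 = 0.5963·0 + 0.2981·(-1) + (-0.5963)·3 + 0.0000·(-4) + (-0.4472)·2 = -2.9814.
u_2 = w_2 + 2.9814·e_1 = (1.7778, -0.1111, 1.2222, -4.0000, 0.6667).
‖u_2‖ = 4.5947, so e_2 = (0.3869, -0.0242, 0.2660, -0.8706, 0.1451).
e_1·w_3 = 0.5963·3 + 0.2981·3 + (-0.5963)·4 + 0.0000·(-2) + (-0.4472)·3 = -1.0435; e_2·w_3 = 0.3869·3 + (-0.0242)·3 + 0.2660·4 + (-0.8706)·(-2) + 0.1451·3 = 4.3287.
u_3 = w_3 + 1.0435·e_1 − 4.3287·e_2 = (1.9474, 3.4158, 2.2263, 1.7684, 1.9053).
‖u_3‖ = 5.2128, so e_3 = (0.3736, 0.6553, 0.4271, 0.3392, 0.3655).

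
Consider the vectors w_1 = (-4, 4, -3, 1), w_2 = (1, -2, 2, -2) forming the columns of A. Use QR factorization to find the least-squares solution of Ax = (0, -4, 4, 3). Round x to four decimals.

x = (-0.8562, -0.5479)

w_1 = (-4, 4, -3, 1); ‖w_1‖ = 6.4807, so e_1 = (-0.6172, 0.6172, -0.4629, 0.1543).
e_1·w_2 = (-0.6172)·1 + 0.6172·(-2) + (-0.4629)·2 + 0.1543·(-2) = -3.0861.
u_2 = w_2 + 3.0861·e_1 = (-0.9048, -0.0952, 0.5714, -1.5238).
‖u_2‖ = 1.8645, so e_2 = (-0.4853, -0.0511, 0.3065, -0.8173).
Qᵀb = (-3.8576, -1.0216).
Back-substitute: x_2 = -1.0216/1.8645 = -0.5479.
x_1 = (-3.8576 + 3.0861·(-0.5479))/6.4807 = -0.8562.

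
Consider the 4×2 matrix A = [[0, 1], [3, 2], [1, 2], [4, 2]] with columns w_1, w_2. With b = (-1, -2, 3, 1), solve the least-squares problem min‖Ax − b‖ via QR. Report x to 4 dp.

x = (-0.4268, 0.7561)

w_1 = (0, 3, 1, 4); ‖w_1‖ = 5.0990, so q_1 = (0.0000, 0.5883, 0.1961, 0.7845).
q_1·w_2 = 0.0000·1 + 0.5883·2 + 0.1961·2 + 0.7845·2 = 3.1379.
u_2 = w_2 − 3.1379·q_1 = (1.0000, 0.1538, 1.3846, -0.4615).
‖u_2‖ = 1.7759, so q_2 = (0.5631, 0.0866, 0.7797, -0.2599).
Qᵀb = (0.1961, 1.3428).
Back-substitute: x_2 = 1.3428/1.7759 = 0.7561.
x_1 = (0.1961 − 3.1379·0.7561)/5.0990 = -0.4268.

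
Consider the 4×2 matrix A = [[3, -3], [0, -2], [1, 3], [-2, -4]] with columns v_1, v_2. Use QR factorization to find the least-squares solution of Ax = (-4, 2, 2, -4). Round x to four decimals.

q_1 = v_1/‖v_1‖ = (3, 0, 1, -2)/3.7417 = (0.8018, 0.0000, 0.2673, -0.5345).
r_{12} = q_1·v_2 = 0.5345.
u_2 = v_2 − 0.5345·q_1 = (-3.4286, -2.0000, 2.8571, -3.7143).
‖u_2‖ = 6.1412, so q_2 = (-0.5583, -0.3257, 0.4652, -0.6048).
Qᵀb = (-0.5345, 4.9316).
Back-substitute: x_2 = 4.9316/6.1412 = 0.8030.
x_1 = (-0.5345 − 0.5345·0.8030)/3.7417 = -0.2576.

x = (-0.2576, 0.8030)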